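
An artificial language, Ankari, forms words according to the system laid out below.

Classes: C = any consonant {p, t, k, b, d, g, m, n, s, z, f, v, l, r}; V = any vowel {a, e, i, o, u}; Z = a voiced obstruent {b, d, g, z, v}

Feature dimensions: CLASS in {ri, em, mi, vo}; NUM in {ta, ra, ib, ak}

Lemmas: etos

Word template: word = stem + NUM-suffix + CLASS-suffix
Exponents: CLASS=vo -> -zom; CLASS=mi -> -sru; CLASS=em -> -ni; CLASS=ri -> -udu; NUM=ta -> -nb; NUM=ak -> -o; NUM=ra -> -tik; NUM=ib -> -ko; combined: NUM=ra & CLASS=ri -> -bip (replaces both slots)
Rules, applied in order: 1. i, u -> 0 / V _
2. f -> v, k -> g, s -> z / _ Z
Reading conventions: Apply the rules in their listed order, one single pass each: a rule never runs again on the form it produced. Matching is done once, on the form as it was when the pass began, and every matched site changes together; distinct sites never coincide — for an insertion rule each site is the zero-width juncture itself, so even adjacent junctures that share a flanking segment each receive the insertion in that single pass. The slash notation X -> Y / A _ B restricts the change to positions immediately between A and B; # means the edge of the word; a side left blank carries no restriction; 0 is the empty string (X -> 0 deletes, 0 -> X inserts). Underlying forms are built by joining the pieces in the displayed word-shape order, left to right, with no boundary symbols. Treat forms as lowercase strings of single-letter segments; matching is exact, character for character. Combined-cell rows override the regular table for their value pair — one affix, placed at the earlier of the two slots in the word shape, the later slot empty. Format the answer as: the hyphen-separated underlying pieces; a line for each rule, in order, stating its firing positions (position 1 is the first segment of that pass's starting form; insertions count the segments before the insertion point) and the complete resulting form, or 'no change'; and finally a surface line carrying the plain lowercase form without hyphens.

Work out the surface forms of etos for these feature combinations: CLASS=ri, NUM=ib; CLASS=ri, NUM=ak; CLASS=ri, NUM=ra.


cell CLASS=ri, NUM=ib:
underlying: etos-ko-udu
1. i, u -> 0 / V _: fires at position(s) 7: etoskodu
2. f -> v, k -> g, s -> z / _ Z: no change
surface: etoskodu

cell CLASS=ri, NUM=ak:
underlying: etos-o-udu
1. i, u -> 0 / V _: fires at position(s) 6: etosodu
2. f -> v, k -> g, s -> z / _ Z: no change
surface: etosodu

cell CLASS=ri, NUM=ra:
underlying: etos-bip
1. i, u -> 0 / V _: no change
2. f -> v, k -> g, s -> z / _ Z: fires at position(s) 4: etozbip
surface: etozbip


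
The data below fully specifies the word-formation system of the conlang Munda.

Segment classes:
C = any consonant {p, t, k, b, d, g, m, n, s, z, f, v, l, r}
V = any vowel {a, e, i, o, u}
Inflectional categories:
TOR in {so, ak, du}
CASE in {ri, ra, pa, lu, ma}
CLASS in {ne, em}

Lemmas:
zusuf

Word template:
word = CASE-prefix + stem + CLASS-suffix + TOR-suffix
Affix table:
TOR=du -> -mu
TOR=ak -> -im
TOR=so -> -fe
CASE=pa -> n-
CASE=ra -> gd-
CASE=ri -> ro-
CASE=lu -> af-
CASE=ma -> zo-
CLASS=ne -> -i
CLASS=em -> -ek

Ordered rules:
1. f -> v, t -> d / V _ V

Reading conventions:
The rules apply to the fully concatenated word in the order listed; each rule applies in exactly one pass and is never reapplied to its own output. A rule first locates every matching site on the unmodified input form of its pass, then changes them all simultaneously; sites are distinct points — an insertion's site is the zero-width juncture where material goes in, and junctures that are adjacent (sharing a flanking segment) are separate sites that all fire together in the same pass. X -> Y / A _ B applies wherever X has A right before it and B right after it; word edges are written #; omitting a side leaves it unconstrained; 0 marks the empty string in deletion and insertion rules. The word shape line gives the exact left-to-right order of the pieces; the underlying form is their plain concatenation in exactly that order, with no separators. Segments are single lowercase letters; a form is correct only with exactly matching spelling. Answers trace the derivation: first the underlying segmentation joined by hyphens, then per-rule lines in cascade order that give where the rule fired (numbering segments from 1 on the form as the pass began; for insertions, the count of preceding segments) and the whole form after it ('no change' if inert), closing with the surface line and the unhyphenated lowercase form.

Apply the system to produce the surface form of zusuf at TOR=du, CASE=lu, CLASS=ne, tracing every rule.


underlying: af-zusuf-i-mu
1. f -> v, t -> d / V _ V: fires at position(s) 7: afzusuvimu
surface: afzusuvimu


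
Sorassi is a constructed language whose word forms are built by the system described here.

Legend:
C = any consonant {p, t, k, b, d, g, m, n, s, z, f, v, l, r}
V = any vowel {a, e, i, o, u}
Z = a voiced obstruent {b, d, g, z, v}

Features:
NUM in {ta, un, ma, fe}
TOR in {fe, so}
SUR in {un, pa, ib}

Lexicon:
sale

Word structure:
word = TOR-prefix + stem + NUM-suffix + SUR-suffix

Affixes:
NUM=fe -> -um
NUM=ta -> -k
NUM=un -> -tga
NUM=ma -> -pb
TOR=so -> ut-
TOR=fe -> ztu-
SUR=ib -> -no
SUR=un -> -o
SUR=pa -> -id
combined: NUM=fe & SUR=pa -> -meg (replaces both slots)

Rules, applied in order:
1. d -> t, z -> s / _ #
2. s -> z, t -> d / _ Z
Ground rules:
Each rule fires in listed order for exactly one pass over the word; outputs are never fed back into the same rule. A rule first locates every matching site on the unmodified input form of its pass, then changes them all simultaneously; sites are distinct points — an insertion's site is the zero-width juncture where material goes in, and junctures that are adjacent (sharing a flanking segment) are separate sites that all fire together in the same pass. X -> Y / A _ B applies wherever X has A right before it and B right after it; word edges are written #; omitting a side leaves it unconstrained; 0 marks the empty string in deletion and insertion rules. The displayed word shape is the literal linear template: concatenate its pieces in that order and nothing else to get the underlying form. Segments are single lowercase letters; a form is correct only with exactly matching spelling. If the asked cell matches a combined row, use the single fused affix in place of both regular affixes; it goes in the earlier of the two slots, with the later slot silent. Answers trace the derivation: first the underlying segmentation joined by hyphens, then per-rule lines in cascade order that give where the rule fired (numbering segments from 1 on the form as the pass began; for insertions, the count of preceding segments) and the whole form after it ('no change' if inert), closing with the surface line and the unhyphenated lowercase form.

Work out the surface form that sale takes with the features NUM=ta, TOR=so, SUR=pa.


underlying: ut-sale-k-id
1. d -> t, z -> s / _ #: fires at position(s) 9: utsalekit
2. s -> z, t -> d / _ Z: no change
surface: utsalekit


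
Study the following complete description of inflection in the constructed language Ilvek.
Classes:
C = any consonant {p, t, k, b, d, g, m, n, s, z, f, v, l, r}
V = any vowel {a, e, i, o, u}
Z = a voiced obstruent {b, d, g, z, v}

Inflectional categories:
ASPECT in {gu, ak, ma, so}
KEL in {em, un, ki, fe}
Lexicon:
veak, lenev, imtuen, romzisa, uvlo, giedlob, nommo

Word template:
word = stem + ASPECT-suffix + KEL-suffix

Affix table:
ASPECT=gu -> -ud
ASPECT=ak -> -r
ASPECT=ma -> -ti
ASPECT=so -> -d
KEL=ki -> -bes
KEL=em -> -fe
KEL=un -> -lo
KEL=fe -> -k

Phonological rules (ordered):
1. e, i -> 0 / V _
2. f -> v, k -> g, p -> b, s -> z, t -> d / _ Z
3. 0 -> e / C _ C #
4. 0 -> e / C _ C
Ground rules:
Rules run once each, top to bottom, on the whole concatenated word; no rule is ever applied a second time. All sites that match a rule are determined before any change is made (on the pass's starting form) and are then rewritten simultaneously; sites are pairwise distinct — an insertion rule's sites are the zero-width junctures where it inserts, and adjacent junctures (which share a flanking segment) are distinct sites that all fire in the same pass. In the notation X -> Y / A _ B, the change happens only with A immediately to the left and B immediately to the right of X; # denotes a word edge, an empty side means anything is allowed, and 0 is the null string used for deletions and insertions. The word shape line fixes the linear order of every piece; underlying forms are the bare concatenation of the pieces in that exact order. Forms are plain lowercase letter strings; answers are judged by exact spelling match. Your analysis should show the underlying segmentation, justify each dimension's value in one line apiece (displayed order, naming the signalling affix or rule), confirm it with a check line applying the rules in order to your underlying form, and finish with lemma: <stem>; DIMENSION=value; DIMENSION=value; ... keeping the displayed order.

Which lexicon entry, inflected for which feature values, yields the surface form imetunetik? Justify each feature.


underlying: imtuen-ti-k
ASPECT=ma - signalled by the affix -ti
KEL=fe - signalled by the affix -k
check: imtuentik -> imtuntik -> imtuntik -> imtuntik -> imetunetik
lemma: imtuen; ASPECT=ma; KEL=fe


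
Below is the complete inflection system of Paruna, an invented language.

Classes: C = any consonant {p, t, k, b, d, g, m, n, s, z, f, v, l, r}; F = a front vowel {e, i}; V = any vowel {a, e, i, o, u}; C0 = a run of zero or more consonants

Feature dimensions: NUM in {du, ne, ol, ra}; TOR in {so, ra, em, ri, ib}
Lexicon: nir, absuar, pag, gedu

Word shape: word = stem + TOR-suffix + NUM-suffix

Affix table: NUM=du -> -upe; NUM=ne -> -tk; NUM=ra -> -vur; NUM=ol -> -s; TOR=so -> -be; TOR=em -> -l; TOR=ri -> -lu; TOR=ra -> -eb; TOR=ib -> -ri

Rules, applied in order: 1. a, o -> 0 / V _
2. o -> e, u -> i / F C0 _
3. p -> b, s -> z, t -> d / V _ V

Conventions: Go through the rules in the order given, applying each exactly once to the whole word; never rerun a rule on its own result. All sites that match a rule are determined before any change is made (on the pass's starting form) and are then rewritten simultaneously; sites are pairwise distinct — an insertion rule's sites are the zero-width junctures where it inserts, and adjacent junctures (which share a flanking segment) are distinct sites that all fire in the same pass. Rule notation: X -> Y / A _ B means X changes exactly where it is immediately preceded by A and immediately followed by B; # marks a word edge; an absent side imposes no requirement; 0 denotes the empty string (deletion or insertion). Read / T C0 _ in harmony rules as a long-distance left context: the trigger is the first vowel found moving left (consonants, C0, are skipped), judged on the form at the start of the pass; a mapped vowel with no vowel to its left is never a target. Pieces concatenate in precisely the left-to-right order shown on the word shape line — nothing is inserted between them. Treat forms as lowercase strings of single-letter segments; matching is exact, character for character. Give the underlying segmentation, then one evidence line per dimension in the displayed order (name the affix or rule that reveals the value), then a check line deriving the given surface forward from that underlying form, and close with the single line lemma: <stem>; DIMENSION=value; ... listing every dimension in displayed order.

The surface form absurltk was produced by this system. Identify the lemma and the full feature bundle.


underlying: absuar-l-tk
NUM=ne - signalled by the affix -tk
TOR=em - signalled by the affix -l
check: absuarltk -> absurltk -> absurltk -> absurltk
lemma: absuar; NUM=ne; TOR=em


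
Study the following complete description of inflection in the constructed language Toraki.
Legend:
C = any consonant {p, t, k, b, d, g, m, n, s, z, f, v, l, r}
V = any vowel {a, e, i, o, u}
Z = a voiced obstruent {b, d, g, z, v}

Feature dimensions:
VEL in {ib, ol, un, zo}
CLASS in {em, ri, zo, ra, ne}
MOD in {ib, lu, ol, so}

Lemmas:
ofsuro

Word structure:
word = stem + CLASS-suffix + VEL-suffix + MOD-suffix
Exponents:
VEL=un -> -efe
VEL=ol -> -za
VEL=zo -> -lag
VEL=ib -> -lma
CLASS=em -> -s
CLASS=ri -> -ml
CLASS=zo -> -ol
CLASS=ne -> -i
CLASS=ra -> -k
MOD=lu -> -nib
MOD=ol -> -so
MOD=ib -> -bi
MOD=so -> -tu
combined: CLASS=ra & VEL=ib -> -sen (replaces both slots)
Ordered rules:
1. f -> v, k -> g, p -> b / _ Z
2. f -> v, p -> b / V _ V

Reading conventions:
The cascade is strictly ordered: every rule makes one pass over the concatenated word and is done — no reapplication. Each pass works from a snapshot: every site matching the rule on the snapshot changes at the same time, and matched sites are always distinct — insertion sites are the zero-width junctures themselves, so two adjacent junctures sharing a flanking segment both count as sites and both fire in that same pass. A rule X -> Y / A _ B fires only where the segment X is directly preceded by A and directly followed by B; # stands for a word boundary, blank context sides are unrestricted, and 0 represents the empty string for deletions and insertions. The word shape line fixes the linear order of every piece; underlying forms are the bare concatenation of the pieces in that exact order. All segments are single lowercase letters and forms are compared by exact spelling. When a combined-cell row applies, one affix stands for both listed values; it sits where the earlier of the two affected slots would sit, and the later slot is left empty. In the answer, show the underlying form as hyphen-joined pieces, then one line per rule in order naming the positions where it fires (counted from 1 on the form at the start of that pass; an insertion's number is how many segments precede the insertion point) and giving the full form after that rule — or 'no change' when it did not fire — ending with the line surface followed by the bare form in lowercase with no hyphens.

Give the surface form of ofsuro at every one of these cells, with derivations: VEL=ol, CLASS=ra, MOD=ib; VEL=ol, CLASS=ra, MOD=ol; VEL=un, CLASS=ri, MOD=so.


cell VEL=ol, CLASS=ra, MOD=ib:
underlying: ofsuro-k-za-bi
1. f -> v, k -> g, p -> b / _ Z: fires at position(s) 7: ofsurogzabi
2. f -> v, p -> b / V _ V: no change
surface: ofsurogzabi

cell VEL=ol, CLASS=ra, MOD=ol:
underlying: ofsuro-k-za-so
1. f -> v, k -> g, p -> b / _ Z: fires at position(s) 7: ofsurogzaso
2. f -> v, p -> b / V _ V: no change
surface: ofsurogzaso

cell VEL=un, CLASS=ri, MOD=so:
underlying: ofsuro-ml-efe-tu
1. f -> v, k -> g, p -> b / _ Z: no change
2. f -> v, p -> b / V _ V: fires at position(s) 10: ofsuromlevetu
surface: ofsuromlevetu


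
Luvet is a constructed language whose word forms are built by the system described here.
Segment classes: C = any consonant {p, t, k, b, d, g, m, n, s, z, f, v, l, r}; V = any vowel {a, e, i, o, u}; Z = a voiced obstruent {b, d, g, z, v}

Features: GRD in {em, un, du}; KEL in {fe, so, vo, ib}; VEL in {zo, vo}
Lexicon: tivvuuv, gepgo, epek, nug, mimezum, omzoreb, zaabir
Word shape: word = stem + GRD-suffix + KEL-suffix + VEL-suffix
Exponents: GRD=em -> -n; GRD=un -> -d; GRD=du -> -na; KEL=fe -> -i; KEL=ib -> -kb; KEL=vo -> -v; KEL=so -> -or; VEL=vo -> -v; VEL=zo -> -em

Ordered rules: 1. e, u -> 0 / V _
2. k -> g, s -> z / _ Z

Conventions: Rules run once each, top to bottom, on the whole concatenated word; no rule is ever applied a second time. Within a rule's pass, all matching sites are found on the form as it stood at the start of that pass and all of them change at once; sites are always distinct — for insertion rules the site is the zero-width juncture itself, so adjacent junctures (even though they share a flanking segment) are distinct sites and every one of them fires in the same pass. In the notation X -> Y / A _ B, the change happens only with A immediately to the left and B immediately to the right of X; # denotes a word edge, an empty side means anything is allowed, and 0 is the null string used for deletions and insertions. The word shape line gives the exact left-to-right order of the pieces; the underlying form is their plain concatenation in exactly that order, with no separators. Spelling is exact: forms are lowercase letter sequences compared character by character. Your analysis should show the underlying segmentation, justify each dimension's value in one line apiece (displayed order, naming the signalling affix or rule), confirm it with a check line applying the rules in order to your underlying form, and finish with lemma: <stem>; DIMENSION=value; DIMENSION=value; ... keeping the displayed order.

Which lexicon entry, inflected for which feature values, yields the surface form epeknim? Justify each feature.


underlying: epek-n-i-em
GRD=em - signalled by the affix -n
KEL=fe - signalled by the affix -i
VEL=zo - signalled by the affix -em
check: epekniem -> epeknim -> epeknim
lemma: epek; GRD=em; KEL=fe; VEL=zo


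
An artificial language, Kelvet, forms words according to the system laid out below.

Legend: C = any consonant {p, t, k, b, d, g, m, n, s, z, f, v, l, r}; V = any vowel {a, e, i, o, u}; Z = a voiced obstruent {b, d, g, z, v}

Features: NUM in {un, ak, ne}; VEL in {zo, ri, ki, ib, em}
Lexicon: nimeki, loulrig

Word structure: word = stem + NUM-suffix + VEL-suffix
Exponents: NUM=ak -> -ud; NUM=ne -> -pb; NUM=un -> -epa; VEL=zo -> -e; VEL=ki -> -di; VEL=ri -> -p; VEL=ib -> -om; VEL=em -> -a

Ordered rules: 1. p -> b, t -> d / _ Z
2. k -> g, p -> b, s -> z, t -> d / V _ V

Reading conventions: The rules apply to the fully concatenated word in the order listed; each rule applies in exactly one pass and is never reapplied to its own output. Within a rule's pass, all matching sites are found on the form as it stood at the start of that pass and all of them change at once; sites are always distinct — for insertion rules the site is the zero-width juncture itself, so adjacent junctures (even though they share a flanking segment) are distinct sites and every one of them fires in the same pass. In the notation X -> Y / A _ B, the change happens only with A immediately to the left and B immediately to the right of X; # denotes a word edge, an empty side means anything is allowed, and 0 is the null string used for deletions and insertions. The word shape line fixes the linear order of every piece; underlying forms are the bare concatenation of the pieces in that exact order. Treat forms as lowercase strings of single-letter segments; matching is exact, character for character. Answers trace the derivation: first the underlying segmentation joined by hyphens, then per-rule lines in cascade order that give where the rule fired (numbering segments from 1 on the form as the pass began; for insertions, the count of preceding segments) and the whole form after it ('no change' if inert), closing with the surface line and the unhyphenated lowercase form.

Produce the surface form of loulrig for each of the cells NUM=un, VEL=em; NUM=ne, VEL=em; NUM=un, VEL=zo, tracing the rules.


cell NUM=un, VEL=em:
underlying: loulrig-epa-a
1. p -> b, t -> d / _ Z: no change
2. k -> g, p -> b, s -> z, t -> d / V _ V: fires at position(s) 9: loulrigebaa
surface: loulrigebaa

cell NUM=ne, VEL=em:
underlying: loulrig-pb-a
1. p -> b, t -> d / _ Z: fires at position(s) 8: loulrigbba
2. k -> g, p -> b, s -> z, t -> d / V _ V: no change
surface: loulrigbba

cell NUM=un, VEL=zo:
underlying: loulrig-epa-e
1. p -> b, t -> d / _ Z: no change
2. k -> g, p -> b, s -> z, t -> d / V _ V: fires at position(s) 9: loulrigebae
surface: loulrigebae


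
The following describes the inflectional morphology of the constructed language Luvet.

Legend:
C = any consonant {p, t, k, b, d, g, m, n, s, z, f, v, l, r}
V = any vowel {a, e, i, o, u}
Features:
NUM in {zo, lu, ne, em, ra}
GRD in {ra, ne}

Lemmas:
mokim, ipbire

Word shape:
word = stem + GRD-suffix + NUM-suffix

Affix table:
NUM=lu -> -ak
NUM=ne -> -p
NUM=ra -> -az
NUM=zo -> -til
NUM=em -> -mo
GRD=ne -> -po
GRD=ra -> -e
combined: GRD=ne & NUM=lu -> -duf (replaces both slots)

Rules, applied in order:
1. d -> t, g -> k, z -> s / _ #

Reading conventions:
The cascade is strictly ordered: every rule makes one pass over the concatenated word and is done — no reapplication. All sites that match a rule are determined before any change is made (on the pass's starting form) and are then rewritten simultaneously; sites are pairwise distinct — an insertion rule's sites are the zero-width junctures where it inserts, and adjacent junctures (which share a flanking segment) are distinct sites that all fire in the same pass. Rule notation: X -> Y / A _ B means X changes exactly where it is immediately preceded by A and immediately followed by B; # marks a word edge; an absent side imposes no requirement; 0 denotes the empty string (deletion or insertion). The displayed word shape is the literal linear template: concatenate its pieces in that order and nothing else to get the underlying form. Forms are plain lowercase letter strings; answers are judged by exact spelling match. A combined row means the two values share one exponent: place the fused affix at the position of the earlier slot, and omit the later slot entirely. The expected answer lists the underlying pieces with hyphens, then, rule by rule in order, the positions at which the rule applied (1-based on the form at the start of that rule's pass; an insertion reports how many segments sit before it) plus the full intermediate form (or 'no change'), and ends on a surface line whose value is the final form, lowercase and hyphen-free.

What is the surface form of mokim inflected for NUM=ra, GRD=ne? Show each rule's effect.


underlying: mokim-po-az
1. d -> t, g -> k, z -> s / _ #: fires at position(s) 9: mokimpoas
surface: mokimpoas


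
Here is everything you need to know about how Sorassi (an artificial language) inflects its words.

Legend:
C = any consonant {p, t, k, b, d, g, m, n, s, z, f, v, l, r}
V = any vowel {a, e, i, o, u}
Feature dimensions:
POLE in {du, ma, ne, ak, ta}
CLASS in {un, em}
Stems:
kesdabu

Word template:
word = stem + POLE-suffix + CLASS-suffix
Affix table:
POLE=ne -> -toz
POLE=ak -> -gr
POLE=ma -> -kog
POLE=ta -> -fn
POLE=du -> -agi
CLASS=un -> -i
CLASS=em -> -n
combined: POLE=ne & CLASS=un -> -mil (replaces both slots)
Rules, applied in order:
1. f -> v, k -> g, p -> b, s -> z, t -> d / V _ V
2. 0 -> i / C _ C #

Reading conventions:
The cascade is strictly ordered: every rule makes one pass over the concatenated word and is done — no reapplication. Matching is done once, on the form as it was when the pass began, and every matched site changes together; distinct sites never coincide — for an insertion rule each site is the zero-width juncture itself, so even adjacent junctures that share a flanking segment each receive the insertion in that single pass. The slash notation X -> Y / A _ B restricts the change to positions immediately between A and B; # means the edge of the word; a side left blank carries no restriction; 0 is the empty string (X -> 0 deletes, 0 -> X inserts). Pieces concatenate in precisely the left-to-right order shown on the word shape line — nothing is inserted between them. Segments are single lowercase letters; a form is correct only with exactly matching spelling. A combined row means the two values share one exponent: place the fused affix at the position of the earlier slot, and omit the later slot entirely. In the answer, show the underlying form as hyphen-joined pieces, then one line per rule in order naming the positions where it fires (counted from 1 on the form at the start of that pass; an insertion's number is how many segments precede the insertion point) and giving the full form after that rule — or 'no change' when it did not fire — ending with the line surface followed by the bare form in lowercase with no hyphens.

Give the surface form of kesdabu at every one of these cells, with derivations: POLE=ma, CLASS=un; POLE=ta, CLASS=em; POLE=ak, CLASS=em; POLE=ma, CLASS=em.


cell POLE=ma, CLASS=un:
underlying: kesdabu-kog-i
1. f -> v, k -> g, p -> b, s -> z, t -> d / V _ V: fires at position(s) 8: kesdabugogi
2. 0 -> i / C _ C #: no change
surface: kesdabugogi

cell POLE=ta, CLASS=em:
underlying: kesdabu-fn-n
1. f -> v, k -> g, p -> b, s -> z, t -> d / V _ V: no change
2. 0 -> i / C _ C #: inserts after position(s) 9: kesdabufnin
surface: kesdabufnin

cell POLE=ak, CLASS=em:
underlying: kesdabu-gr-n
1. f -> v, k -> g, p -> b, s -> z, t -> d / V _ V: no change
2. 0 -> i / C _ C #: inserts after position(s) 9: kesdabugrin
surface: kesdabugrin

cell POLE=ma, CLASS=em:
underlying: kesdabu-kog-n
1. f -> v, k -> g, p -> b, s -> z, t -> d / V _ V: fires at position(s) 8: kesdabugogn
2. 0 -> i / C _ C #: inserts after position(s) 10: kesdabugogin
surface: kesdabugogin


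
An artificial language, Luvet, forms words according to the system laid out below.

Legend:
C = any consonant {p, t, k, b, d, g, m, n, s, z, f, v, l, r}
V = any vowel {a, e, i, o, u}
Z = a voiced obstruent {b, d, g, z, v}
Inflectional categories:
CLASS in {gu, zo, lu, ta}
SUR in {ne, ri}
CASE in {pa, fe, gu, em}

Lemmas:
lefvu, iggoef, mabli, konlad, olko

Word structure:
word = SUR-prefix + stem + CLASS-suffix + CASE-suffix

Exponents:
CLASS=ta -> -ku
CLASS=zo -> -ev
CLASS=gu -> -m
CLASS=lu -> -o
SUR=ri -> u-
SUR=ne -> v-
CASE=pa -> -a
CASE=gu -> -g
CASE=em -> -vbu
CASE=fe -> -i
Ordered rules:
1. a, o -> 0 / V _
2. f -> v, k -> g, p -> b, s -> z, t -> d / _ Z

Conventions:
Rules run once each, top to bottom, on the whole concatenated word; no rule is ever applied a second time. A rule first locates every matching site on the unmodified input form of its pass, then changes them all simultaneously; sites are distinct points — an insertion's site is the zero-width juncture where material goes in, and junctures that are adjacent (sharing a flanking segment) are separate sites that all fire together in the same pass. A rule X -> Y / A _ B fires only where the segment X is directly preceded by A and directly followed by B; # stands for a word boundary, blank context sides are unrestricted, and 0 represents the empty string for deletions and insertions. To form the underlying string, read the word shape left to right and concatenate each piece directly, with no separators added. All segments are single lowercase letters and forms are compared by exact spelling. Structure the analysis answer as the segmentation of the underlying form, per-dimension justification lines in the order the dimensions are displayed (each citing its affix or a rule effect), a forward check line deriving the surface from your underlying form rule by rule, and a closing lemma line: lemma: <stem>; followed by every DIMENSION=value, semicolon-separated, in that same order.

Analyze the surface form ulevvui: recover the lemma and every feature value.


underlying: u-lefvu-o-i
CLASS=lu - signalled by the affix -o
SUR=ri - signalled by the affix u-
CASE=fe - signalled by the affix -i
check: ulefvuoi -> ulefvui -> ulevvui
lemma: lefvu; CLASS=lu; SUR=ri; CASE=fe


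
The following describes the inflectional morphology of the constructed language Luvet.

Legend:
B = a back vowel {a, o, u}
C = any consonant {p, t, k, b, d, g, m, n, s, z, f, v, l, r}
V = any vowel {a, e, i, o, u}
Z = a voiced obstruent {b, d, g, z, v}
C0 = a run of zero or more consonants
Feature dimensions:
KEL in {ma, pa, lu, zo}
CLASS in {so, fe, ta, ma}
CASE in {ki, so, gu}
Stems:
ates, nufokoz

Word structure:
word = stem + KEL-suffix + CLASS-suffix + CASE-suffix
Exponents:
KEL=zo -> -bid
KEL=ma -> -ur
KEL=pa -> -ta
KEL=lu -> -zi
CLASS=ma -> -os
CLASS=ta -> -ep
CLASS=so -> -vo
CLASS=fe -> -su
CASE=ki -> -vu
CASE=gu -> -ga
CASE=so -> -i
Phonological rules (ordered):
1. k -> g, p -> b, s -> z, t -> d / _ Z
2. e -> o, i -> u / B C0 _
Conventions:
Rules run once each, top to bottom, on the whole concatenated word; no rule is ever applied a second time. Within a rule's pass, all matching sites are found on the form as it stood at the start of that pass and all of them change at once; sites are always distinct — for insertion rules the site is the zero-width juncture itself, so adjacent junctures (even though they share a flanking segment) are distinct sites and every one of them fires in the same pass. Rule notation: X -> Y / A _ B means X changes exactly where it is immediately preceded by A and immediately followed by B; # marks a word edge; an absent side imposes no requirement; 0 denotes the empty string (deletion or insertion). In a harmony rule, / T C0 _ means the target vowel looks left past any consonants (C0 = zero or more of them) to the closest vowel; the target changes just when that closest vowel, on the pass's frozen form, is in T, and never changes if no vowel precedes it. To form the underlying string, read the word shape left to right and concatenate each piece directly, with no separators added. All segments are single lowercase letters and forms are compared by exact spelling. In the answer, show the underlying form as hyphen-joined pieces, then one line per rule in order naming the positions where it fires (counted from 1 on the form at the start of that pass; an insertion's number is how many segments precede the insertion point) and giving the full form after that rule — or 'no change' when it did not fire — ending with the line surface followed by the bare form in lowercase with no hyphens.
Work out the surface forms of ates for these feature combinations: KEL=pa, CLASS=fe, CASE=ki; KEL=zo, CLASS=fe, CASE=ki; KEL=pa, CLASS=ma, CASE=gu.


cell KEL=pa, CLASS=fe, CASE=ki:
underlying: ates-ta-su-vu
1. k -> g, p -> b, s -> z, t -> d / _ Z: no change
2. e -> o, i -> u / B C0 _: fires at position(s) 3: atostasuvu
surface: atostasuvu

cell KEL=zo, CLASS=fe, CASE=ki:
underlying: ates-bid-su-vu
1. k -> g, p -> b, s -> z, t -> d / _ Z: fires at position(s) 4: atezbidsuvu
2. e -> o, i -> u / B C0 _: fires at position(s) 3: atozbidsuvu
surface: atozbidsuvu

cell KEL=pa, CLASS=ma, CASE=gu:
underlying: ates-ta-os-ga
1. k -> g, p -> b, s -> z, t -> d / _ Z: fires at position(s) 8: atestaozga
2. e -> o, i -> u / B C0 _: fires at position(s) 3: atostaozga
surface: atostaozga


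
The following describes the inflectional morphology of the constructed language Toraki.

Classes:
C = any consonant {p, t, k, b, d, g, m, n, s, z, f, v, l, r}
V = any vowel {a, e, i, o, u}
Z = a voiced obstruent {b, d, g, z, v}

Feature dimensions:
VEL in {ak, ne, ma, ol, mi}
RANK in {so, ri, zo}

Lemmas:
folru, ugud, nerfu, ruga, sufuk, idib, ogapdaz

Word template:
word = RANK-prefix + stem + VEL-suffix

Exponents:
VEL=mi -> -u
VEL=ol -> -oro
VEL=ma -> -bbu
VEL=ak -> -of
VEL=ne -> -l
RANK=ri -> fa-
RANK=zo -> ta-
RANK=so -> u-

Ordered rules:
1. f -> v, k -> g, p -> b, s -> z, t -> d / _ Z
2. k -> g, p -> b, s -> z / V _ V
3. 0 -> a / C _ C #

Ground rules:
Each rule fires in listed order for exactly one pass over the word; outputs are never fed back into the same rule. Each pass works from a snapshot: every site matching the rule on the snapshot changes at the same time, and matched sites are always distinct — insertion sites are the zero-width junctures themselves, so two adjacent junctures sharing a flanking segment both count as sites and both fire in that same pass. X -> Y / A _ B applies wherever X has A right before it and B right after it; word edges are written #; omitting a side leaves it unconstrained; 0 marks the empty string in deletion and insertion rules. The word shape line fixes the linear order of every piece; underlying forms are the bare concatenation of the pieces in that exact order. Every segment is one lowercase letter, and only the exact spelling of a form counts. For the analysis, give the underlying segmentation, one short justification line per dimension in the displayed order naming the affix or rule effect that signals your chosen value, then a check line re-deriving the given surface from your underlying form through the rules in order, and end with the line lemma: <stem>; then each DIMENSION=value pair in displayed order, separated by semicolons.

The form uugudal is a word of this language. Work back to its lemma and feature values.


underlying: u-ugud-l
VEL=ne - signalled by the affix -l
RANK=so - signalled by the affix u-
check: uugudl -> uugudl -> uugudl -> uugudal
lemma: ugud; VEL=ne; RANK=so


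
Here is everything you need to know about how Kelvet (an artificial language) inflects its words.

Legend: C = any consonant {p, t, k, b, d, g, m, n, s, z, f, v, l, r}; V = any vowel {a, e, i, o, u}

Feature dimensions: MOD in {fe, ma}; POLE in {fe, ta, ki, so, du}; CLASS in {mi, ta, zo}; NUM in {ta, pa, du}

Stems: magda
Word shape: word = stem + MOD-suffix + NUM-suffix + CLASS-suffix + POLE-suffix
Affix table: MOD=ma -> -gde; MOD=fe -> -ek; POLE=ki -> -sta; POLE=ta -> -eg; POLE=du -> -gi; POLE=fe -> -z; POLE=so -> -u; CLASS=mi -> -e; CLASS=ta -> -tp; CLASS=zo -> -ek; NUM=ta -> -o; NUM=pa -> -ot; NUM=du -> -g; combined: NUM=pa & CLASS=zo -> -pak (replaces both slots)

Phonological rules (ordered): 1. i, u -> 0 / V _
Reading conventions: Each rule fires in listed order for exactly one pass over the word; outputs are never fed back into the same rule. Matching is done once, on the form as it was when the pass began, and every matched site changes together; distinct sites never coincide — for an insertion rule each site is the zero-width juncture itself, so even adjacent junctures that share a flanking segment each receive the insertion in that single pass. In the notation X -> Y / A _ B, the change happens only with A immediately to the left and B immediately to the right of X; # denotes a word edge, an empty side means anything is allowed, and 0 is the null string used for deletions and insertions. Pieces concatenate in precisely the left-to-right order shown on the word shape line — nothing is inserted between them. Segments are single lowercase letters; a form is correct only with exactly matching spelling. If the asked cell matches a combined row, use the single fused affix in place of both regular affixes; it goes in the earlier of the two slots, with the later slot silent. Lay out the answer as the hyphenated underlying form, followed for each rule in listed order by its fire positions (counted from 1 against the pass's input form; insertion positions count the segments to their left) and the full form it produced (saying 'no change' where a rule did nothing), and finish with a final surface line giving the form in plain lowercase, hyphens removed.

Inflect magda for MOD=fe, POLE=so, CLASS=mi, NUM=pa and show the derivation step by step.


underlying: magda-ek-ot-e-u
1. i, u -> 0 / V _: fires at position(s) 11: magdaekote
surface: magdaekote


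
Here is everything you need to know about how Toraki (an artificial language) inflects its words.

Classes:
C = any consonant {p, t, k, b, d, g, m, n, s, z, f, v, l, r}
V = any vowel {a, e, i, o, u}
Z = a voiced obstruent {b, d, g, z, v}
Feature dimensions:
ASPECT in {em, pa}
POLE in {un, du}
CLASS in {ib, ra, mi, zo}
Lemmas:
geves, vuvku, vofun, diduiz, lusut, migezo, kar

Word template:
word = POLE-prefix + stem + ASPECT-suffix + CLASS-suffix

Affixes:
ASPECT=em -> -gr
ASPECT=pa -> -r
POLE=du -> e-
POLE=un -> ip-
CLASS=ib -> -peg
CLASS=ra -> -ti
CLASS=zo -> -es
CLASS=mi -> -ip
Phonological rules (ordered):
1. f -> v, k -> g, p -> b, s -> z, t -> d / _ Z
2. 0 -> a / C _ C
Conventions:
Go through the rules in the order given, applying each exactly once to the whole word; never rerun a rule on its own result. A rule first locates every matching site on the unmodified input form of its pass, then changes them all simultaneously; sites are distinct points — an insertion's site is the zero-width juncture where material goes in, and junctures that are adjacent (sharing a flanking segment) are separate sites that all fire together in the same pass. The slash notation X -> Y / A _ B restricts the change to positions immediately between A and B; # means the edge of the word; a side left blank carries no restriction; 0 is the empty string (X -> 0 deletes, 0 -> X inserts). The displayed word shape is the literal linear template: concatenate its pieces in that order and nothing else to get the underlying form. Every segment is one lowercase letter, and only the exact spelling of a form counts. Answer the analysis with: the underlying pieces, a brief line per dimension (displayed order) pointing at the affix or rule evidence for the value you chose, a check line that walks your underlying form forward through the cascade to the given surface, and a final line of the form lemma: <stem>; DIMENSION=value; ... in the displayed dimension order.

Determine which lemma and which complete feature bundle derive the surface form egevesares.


underlying: e-geves-r-es
ASPECT=pa - signalled by the affix -r
POLE=du - signalled by the affix e-
CLASS=zo - signalled by the affix -es
check: egevesres -> egevesres -> egevesares
lemma: geves; ASPECT=pa; POLE=du; CLASS=zo


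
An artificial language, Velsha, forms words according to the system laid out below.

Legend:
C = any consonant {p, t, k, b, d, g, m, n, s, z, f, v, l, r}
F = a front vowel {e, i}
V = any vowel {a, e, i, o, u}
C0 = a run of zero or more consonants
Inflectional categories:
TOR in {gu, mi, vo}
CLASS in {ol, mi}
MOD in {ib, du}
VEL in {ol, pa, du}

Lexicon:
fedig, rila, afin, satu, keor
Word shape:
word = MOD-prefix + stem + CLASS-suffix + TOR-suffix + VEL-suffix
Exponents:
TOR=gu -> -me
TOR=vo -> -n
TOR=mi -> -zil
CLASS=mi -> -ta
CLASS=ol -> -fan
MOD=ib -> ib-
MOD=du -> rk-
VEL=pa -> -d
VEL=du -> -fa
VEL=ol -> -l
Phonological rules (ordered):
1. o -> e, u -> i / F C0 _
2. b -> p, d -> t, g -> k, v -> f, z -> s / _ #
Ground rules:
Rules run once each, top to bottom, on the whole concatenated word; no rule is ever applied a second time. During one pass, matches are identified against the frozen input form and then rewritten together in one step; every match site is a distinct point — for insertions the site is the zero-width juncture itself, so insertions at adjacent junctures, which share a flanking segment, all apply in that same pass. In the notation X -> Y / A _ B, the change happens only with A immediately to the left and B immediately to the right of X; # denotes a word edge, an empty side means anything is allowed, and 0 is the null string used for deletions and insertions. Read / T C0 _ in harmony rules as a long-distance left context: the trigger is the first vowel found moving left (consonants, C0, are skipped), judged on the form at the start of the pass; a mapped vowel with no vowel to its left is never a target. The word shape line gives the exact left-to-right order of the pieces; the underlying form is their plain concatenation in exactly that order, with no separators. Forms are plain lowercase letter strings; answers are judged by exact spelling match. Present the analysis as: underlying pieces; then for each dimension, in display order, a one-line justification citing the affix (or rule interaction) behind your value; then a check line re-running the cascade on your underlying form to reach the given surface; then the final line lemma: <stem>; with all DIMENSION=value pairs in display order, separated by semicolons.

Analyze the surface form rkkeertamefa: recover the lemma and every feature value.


underlying: rk-keor-ta-me-fa
TOR=gu - signalled by the affix -me
CLASS=mi - signalled by the affix -ta
MOD=du - signalled by the affix rk-
VEL=du - signalled by the affix -fa
check: rkkeortamefa -> rkkeertamefa -> rkkeertamefa
lemma: keor; TOR=gu; CLASS=mi; MOD=du; VEL=du


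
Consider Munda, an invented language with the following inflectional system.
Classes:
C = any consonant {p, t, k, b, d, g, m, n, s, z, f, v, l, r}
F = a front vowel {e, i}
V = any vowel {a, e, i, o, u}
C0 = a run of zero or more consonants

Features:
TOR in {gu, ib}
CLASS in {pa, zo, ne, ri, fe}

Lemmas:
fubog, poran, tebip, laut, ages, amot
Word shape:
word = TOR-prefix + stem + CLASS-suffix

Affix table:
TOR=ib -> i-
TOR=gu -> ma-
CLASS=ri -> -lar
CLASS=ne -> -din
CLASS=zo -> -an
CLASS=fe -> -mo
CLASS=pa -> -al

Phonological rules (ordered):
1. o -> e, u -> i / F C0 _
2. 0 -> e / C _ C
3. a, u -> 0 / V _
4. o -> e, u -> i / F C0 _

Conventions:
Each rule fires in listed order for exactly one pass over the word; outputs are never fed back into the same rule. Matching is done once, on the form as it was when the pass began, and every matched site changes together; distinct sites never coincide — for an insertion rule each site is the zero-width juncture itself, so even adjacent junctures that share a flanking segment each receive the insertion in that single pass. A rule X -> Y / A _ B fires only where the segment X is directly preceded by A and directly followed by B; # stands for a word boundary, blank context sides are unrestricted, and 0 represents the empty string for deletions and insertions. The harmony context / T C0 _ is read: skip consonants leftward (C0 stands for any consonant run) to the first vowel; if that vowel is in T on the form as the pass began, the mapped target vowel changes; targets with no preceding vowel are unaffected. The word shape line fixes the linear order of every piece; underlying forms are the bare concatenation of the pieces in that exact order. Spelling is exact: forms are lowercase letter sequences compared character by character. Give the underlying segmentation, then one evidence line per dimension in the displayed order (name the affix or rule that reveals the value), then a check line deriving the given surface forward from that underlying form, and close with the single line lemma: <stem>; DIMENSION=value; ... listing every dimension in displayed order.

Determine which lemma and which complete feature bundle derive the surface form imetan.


underlying: i-amot-an
TOR=ib - signalled by the affix i-
CLASS=zo - signalled by the affix -an
check: iamotan -> iamotan -> iamotan -> imotan -> imetan
lemma: amot; TOR=ib; CLASS=zo
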